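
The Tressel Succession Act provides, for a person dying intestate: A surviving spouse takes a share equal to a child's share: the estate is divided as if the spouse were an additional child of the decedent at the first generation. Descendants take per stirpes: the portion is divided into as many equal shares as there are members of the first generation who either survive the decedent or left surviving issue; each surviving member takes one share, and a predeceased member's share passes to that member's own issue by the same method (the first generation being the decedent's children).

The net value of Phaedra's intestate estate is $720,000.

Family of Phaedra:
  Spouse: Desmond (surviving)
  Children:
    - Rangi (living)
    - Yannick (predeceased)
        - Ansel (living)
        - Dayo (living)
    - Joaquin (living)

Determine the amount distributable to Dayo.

The spouse counts as an additional share at the children's level, so there are 4 primary shares of $180,000. Desmond takes one such share ($180,000).
The children's combined portion ($540,000) is divided into 3 shares of $180,000: Rangi and Joaquin each take $180,000; Yannick's $180,000 share passes to Yannick's issue.
Yannick's share ($180,000) is divided into 2 shares of $90,000: Ansel and Dayo each take $90,000.

Dayo receives $90,000.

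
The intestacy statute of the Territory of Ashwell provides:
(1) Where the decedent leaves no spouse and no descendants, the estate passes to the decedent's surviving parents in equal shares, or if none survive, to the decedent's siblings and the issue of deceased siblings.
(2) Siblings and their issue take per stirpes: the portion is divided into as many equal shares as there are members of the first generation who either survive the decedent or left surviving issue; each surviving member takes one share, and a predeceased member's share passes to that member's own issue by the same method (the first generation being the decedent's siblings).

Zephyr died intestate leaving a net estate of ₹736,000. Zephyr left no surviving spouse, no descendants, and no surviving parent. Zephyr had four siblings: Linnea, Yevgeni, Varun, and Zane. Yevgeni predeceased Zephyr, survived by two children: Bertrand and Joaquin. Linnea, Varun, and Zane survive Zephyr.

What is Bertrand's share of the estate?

The entire ₹736,000 passes to the siblings and their issue.
That amount (₹736,000) is divided into 4 shares of ₹184,000: Linnea, Varun, and Zane each take ₹184,000; Yevgeni's ₹184,000 share passes to Yevgeni's issue.
Yevgeni's share (₹184,000) is divided into 2 shares of ₹92,000: Bertrand and Joaquin each take ₹92,000.

Bertrand receives ₹92,000.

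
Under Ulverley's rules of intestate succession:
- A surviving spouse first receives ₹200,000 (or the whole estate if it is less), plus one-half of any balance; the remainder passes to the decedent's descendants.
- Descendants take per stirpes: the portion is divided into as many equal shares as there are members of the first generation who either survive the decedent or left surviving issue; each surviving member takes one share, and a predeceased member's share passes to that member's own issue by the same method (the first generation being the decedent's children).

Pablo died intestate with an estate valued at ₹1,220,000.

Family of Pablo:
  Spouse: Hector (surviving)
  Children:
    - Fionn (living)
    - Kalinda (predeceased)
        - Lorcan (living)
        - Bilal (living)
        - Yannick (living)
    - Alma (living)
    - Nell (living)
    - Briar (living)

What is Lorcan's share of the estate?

Lorcan receives ₹34,000.

Hector first takes ₹200,000, leaving a balance of ₹1,020,000. Hector then takes one-half of the balance (₹510,000), for a total of ₹710,000. The remaining ₹510,000 passes to the descendants.
The descendants' portion (₹510,000) is divided into 5 shares of ₹102,000: Fionn, Alma, Nell, and Briar each take ₹102,000; Kalinda's ₹102,000 share passes to Kalinda's issue.
Kalinda's share (₹102,000) is divided into 3 shares of ₹34,000: Lorcan, Bilal, and Yannick each take ₹34,000.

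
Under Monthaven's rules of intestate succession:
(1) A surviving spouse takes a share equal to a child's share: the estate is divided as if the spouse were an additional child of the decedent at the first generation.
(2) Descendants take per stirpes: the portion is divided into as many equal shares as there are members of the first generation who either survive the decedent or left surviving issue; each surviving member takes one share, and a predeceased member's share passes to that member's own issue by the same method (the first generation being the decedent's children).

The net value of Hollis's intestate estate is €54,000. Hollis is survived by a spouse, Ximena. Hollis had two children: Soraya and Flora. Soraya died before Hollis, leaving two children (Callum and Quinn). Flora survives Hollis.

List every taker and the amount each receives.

Ximena: €18,000; Callum: €9,000; Quinn: €9,000; Flora: €18,000

The spouse counts as an additional share at the children's level, so there are 3 primary shares of €18,000. Ximena takes one such share (€18,000).
The children's combined portion (€36,000) is divided into 2 shares of €18,000: Flora takes €18,000; Soraya's €18,000 share passes to Soraya's issue.
Soraya's share (€18,000) is divided into 2 shares of €9,000: Callum and Quinn each take €9,000.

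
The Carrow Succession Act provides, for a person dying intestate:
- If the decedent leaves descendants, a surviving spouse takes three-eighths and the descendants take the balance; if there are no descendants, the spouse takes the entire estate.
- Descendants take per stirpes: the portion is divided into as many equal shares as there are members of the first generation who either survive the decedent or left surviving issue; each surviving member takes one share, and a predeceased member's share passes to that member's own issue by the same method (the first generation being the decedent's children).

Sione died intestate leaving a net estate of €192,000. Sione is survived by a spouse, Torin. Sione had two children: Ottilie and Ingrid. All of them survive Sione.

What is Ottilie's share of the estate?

Torin takes three-eighths of €192,000 = €72,000. The remaining €120,000 passes to the descendants.
The descendants' portion (€120,000) is divided into 2 shares of €60,000: Ottilie and Ingrid each take €60,000.

Ottilie receives €60,000.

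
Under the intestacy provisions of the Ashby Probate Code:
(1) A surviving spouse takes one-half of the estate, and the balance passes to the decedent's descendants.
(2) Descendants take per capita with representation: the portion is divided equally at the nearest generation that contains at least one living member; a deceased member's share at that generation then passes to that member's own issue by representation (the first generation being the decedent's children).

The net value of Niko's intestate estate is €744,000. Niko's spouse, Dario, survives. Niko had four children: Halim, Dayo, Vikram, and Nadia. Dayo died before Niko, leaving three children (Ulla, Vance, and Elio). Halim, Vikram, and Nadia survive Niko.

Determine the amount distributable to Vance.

Dario takes one-half of €744,000 = €372,000. The remaining €372,000 passes to the descendants.
The descendants' portion (€372,000) is divided into 4 shares of €93,000: Halim, Vikram, and Nadia each take €93,000; Dayo's €93,000 share passes to Dayo's issue.
Dayo's share (€93,000) is divided into 3 shares of €31,000: Ulla, Vance, and Elio each take €31,000.

Vance receives €31,000.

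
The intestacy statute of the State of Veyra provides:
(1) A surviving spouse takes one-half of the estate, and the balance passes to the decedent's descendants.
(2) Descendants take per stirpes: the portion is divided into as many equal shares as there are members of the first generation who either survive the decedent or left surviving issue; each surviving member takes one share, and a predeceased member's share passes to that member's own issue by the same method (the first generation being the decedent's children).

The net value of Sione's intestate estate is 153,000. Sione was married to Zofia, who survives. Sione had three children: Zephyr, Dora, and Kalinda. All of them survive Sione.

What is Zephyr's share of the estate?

Zephyr receives 25,500.

Zofia takes one-half of 153,000 = 76,500. The remaining 76,500 passes to the descendants.
The descendants' portion (76,500) is divided into 3 shares of 25,500: Zephyr, Dora, and Kalinda each take 25,500.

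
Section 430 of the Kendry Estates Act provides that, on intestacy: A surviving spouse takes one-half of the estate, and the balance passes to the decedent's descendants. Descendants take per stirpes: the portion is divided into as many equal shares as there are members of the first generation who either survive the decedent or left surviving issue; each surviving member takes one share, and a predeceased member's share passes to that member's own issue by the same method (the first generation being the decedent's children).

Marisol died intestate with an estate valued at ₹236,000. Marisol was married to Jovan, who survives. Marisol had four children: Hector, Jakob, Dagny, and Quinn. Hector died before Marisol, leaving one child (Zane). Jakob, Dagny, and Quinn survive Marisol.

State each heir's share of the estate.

Jovan takes one-half of ₹236,000 = ₹118,000. The remaining ₹118,000 passes to the descendants.
The descendants' portion (₹118,000) is divided into 4 shares of ₹29,500: Jakob, Dagny, and Quinn each take ₹29,500; Hector's ₹29,500 share passes to Hector's issue.
Hector's share (₹29,500) passes entirely to Zane.

Jovan: ₹118,000; Zane: ₹29,500; Jakob: ₹29,500; Dagny: ₹29,500; Quinn: ₹29,500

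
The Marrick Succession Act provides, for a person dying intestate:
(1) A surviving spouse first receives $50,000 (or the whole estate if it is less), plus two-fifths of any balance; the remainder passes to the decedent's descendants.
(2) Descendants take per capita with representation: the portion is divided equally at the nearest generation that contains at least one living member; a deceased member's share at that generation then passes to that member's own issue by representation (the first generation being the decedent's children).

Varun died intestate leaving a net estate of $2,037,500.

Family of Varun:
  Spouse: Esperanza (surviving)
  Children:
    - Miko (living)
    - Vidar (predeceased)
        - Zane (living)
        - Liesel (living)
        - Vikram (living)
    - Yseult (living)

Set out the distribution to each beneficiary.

Esperanza first takes $50,000, leaving a balance of $1,987,500. Esperanza then takes two-fifths of the balance ($795,000), for a total of $845,000. The remaining $1,192,500 passes to the descendants.
The descendants' portion ($1,192,500) is divided into 3 shares of $397,500: Miko and Yseult each take $397,500; Vidar's $397,500 share passes to Vidar's issue.
Vidar's share ($397,500) is divided into 3 shares of $132,500: Zane, Liesel, and Vikram each take $132,500.

Esperanza: $845,000; Miko: $397,500; Zane: $132,500; Liesel: $132,500; Vikram: $132,500; Yseult: $397,500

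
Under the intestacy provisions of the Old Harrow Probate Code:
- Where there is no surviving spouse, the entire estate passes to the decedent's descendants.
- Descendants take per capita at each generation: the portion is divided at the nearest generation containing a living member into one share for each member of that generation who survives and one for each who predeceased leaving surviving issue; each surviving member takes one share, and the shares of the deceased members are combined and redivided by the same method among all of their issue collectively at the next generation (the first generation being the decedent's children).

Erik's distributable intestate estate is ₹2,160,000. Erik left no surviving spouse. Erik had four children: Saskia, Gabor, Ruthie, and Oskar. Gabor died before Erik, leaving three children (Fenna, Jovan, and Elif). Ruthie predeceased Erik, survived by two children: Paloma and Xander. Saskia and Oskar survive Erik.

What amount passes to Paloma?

The entire ₹2,160,000 passes to the descendants.
That amount (₹2,160,000) is divided at the children's generation into 4 shares of ₹540,000. Saskia and Oskar each take ₹540,000. The 2 shares of the deceased (Gabor and Ruthie) are combined into a pool of ₹1,080,000.
That pool (₹1,080,000) is divided at the grandchildren's generation equally among Fenna, Jovan, Elif, Paloma, and Xander: ₹216,000 each.

Paloma receives ₹216,000.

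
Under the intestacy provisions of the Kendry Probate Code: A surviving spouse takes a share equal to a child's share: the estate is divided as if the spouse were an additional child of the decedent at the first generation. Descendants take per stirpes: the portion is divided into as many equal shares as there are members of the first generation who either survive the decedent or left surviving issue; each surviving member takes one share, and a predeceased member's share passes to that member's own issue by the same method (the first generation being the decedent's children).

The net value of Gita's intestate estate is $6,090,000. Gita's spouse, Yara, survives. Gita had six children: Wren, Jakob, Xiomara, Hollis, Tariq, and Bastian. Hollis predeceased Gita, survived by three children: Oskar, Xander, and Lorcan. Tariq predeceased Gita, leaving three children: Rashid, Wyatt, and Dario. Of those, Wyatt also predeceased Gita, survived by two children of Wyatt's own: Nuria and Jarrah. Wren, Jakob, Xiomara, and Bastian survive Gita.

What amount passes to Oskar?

Oskar receives $290,000.

The spouse counts as an additional share at the children's level, so there are 7 primary shares of $870,000. Yara takes one such share ($870,000).
The children's combined portion ($5,220,000) is divided into 6 shares of $870,000: Wren, Jakob, Xiomara, and Bastian each take $870,000; Hollis's $870,000 share passes to Hollis's issue; Tariq's $870,000 share passes to Tariq's issue.
Hollis's share ($870,000) is divided into 3 shares of $290,000: Oskar, Xander, and Lorcan each take $290,000.
Tariq's share ($870,000) is divided into 3 shares of $290,000: Rashid and Dario each take $290,000; Wyatt's $290,000 share passes to Wyatt's issue.
Wyatt's share ($290,000) is divided into 2 shares of $145,000: Nuria and Jarrah each take $145,000.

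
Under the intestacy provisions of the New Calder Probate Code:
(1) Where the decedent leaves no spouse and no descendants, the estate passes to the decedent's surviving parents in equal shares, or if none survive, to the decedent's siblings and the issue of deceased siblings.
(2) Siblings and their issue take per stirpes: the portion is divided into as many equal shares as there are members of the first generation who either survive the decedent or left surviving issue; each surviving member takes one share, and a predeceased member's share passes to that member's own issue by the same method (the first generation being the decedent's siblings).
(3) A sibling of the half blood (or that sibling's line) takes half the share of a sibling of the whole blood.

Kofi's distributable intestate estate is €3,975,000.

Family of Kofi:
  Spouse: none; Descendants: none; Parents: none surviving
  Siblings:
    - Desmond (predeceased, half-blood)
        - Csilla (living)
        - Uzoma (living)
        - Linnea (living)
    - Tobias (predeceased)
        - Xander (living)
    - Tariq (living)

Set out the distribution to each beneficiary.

The entire €3,975,000 passes to the siblings and their issue.
Counting each half-blood sibling's line as half a unit, there are 5/2 units in €3,975,000, so one unit is €1,590,000. Whole-blood lines (Tobias and Tariq) take €1,590,000 each; half-blood lines (Desmond) take €795,000 each.
Desmond's share (€795,000) is divided into 3 shares of €265,000: Csilla, Uzoma, and Linnea each take €265,000.
Tobias's share (€1,590,000) passes entirely to Xander.

Csilla: €265,000; Uzoma: €265,000; Linnea: €265,000; Xander: €1,590,000; Tariq: €1,590,000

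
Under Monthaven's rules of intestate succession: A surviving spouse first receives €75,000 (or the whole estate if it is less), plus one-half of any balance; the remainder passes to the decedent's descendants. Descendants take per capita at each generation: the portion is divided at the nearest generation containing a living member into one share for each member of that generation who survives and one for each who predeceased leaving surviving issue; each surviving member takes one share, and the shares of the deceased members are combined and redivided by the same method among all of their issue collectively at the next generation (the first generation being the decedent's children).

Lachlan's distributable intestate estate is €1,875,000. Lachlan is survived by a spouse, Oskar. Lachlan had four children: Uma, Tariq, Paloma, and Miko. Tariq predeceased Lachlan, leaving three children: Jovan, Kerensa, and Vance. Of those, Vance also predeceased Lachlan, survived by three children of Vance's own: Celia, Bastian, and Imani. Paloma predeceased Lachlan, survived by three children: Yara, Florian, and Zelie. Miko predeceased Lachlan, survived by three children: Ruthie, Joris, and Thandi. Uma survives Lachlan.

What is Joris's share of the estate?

Joris receives €75,000.

Oskar first takes €75,000, leaving a balance of €1,800,000. Oskar then takes one-half of the balance (€900,000), for a total of €975,000. The remaining €900,000 passes to the descendants.
The descendants' portion (€900,000) is divided at the children's generation into 4 shares of €225,000. Uma takes €225,000. The 3 shares of the deceased (Tariq, Paloma, and Miko) are combined into a pool of €675,000.
That pool (€675,000) is divided at the grandchildren's generation into 9 shares of €75,000. Jovan, Kerensa, Yara, Florian, Zelie, Ruthie, Joris, and Thandi each take €75,000. The remaining share for the deceased Vance (€75,000) is carried to the next generation.
That pool (€75,000) is divided at the great-grandchildren's generation equally among Celia, Bastian, and Imani: €25,000 each.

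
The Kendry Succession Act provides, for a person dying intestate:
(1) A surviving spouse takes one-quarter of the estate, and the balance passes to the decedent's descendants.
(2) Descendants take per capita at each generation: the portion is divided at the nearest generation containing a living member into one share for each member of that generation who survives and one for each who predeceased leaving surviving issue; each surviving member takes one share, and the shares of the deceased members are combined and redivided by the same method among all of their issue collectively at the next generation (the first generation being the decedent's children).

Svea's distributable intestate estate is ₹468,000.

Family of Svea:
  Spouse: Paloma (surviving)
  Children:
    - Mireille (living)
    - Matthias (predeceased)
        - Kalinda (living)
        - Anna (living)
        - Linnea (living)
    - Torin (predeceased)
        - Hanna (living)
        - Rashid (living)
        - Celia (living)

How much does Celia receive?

Celia receives ₹39,000.

Paloma takes one-quarter of ₹468,000 = ₹117,000. The remaining ₹351,000 passes to the descendants.
The descendants' portion (₹351,000) is divided at the children's generation into 3 shares of ₹117,000. Mireille takes ₹117,000. The 2 shares of the deceased (Matthias and Torin) are combined into a pool of ₹234,000.
That pool (₹234,000) is divided at the grandchildren's generation equally among Kalinda, Anna, Linnea, Hanna, Rashid, and Celia: ₹39,000 each.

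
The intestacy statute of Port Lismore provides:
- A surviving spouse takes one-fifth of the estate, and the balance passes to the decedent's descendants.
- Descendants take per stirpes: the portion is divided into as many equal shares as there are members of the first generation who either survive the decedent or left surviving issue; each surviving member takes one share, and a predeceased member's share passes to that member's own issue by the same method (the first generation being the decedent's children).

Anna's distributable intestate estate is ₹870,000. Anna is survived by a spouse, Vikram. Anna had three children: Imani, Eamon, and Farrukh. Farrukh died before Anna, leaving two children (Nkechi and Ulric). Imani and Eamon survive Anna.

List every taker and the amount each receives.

Vikram takes one-fifth of ₹870,000 = ₹174,000. The remaining ₹696,000 passes to the descendants.
The descendants' portion (₹696,000) is divided into 3 shares of ₹232,000: Imani and Eamon each take ₹232,000; Farrukh's ₹232,000 share passes to Farrukh's issue.
Farrukh's share (₹232,000) is divided into 2 shares of ₹116,000: Nkechi and Ulric each take ₹116,000.

Vikram: ₹174,000; Imani: ₹232,000; Eamon: ₹232,000; Nkechi: ₹116,000; Ulric: ₹116,000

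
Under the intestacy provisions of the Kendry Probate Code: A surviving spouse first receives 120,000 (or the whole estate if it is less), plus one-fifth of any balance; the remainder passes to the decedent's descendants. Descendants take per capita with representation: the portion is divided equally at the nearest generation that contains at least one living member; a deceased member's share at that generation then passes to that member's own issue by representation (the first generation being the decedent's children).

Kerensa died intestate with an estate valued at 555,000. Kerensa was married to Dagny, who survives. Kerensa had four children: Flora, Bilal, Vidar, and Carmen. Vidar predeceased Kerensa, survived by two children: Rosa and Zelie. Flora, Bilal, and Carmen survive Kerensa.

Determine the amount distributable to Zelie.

Dagny first takes 120,000, leaving a balance of 435,000. Dagny then takes one-fifth of the balance (87,000), for a total of 207,000. The remaining 348,000 passes to the descendants.
The descendants' portion (348,000) is divided into 4 shares of 87,000: Flora, Bilal, and Carmen each take 87,000; Vidar's 87,000 share passes to Vidar's issue.
Vidar's share (87,000) is divided into 2 shares of 43,500: Rosa and Zelie each take 43,500.

Zelie receives 43,500.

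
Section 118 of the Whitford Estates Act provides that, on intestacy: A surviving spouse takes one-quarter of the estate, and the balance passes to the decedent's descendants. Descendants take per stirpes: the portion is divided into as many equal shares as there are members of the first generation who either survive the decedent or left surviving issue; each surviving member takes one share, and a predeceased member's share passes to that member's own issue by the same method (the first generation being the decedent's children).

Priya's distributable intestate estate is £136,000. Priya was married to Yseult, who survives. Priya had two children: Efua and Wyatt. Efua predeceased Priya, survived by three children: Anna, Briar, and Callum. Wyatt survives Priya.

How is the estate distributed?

Yseult takes one-quarter of £136,000 = £34,000. The remaining £102,000 passes to the descendants.
The descendants' portion (£102,000) is divided into 2 shares of £51,000: Wyatt takes £51,000; Efua's £51,000 share passes to Efua's issue.
Efua's share (£51,000) is divided into 3 shares of £17,000: Anna, Briar, and Callum each take £17,000.

Yseult: £34,000; Anna: £17,000; Briar: £17,000; Callum: £17,000; Wyatt: £51,000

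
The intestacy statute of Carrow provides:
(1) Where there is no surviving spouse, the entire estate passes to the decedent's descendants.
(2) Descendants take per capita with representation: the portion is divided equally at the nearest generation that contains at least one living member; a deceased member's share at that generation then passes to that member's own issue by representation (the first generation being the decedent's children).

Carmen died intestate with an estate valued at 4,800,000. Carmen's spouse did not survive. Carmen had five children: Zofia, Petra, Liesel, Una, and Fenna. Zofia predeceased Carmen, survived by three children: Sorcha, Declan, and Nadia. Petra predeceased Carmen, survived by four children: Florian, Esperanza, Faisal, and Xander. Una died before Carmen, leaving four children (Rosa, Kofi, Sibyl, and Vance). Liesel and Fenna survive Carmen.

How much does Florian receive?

Florian receives 240,000.

The entire 4,800,000 passes to the descendants.
That amount (4,800,000) is divided into 5 shares of 960,000: Liesel and Fenna each take 960,000; Zofia's 960,000 share passes to Zofia's issue; Petra's 960,000 share passes to Petra's issue; Una's 960,000 share passes to Una's issue.
Zofia's share (960,000) is divided into 3 shares of 320,000: Sorcha, Declan, and Nadia each take 320,000.
Petra's share (960,000) is divided into 4 shares of 240,000: Florian, Esperanza, Faisal, and Xander each take 240,000.
Una's share (960,000) is divided into 4 shares of 240,000: Rosa, Kofi, Sibyl, and Vance each take 240,000.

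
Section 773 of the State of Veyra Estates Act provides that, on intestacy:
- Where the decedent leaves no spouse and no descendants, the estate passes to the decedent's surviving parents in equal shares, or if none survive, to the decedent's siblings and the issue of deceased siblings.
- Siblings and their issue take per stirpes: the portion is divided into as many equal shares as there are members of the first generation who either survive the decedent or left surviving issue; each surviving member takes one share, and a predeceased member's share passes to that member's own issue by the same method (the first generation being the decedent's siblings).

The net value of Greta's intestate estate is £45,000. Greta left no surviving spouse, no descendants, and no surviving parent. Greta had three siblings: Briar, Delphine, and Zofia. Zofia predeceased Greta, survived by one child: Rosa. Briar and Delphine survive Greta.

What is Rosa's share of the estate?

Rosa receives £15,000.

The entire £45,000 passes to the siblings and their issue.
That amount (£45,000) is divided into 3 shares of £15,000: Briar and Delphine each take £15,000; Zofia's £15,000 share passes to Zofia's issue.
Zofia's share (£15,000) passes entirely to Rosa.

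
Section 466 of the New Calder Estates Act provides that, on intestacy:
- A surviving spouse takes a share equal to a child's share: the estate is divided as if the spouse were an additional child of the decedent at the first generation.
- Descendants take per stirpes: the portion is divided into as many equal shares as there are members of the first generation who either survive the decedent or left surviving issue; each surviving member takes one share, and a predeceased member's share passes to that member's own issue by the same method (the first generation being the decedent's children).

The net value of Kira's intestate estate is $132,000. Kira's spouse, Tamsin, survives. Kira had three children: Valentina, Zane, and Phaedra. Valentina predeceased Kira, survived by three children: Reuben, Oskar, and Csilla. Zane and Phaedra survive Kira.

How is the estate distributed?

Tamsin: $33,000; Reuben: $11,000; Oskar: $11,000; Csilla: $11,000; Zane: $33,000; Phaedra: $33,000

The spouse counts as an additional share at the children's level, so there are 4 primary shares of $33,000. Tamsin takes one such share ($33,000).
The children's combined portion ($99,000) is divided into 3 shares of $33,000: Zane and Phaedra each take $33,000; Valentina's $33,000 share passes to Valentina's issue.
Valentina's share ($33,000) is divided into 3 shares of $11,000: Reuben, Oskar, and Csilla each take $11,000.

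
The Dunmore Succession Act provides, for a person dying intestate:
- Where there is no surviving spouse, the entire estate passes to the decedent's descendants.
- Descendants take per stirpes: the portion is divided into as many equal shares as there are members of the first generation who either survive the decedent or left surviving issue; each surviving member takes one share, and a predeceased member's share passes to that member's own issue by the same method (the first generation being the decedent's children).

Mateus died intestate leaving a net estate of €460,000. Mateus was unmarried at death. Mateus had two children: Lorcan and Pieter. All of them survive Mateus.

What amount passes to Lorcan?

The entire €460,000 passes to the descendants.
That amount (€460,000) is divided into 2 shares of €230,000: Lorcan and Pieter each take €230,000.

Lorcan receives €230,000.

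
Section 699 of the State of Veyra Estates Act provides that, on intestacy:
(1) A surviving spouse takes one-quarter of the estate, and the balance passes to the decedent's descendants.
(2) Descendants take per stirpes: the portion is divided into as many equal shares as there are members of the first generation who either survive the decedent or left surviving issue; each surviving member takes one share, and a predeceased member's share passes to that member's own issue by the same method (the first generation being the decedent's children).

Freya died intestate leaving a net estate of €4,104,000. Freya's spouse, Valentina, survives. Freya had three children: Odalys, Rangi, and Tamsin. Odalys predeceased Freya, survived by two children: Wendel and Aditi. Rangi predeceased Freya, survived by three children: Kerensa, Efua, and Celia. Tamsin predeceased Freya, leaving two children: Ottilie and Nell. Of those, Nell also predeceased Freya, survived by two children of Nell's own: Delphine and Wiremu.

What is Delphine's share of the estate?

Valentina takes one-quarter of €4,104,000 = €1,026,000. The remaining €3,078,000 passes to the descendants.
The descendants' portion (€3,078,000) is divided into 3 shares of €1,026,000: Odalys's €1,026,000 share passes to Odalys's issue; Rangi's €1,026,000 share passes to Rangi's issue; Tamsin's €1,026,000 share passes to Tamsin's issue.
Odalys's share (€1,026,000) is divided into 2 shares of €513,000: Wendel and Aditi each take €513,000.
Rangi's share (€1,026,000) is divided into 3 shares of €342,000: Kerensa, Efua, and Celia each take €342,000.
Tamsin's share (€1,026,000) is divided into 2 shares of €513,000: Ottilie takes €513,000; Nell's €513,000 share passes to Nell's issue.
Nell's share (€513,000) is divided into 2 shares of €256,500: Delphine and Wiremu each take €256,500.

Delphine receives €256,500.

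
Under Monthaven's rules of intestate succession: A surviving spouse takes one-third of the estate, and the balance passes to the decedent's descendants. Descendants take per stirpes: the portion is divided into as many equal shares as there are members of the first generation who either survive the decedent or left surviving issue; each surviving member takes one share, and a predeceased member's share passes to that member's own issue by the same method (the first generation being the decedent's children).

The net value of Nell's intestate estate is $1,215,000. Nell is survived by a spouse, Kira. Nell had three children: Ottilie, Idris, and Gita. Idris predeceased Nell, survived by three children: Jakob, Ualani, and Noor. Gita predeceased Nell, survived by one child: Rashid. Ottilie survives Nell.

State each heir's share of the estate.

Kira: $405,000; Ottilie: $270,000; Jakob: $90,000; Ualani: $90,000; Noor: $90,000; Rashid: $270,000

Kira takes one-third of $1,215,000 = $405,000. The remaining $810,000 passes to the descendants.
The descendants' portion ($810,000) is divided into 3 shares of $270,000: Ottilie takes $270,000; Idris's $270,000 share passes to Idris's issue; Gita's $270,000 share passes to Gita's issue.
Idris's share ($270,000) is divided into 3 shares of $90,000: Jakob, Ualani, and Noor each take $90,000.
Gita's share ($270,000) passes entirely to Rashid.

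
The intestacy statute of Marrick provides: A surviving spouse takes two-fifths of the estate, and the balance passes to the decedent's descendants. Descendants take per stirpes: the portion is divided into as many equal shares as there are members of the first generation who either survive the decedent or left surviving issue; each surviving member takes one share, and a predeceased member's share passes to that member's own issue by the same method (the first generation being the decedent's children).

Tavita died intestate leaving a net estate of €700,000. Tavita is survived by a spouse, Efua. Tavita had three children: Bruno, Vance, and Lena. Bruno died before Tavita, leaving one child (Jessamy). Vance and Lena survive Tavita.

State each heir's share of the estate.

Efua: €280,000; Jessamy: €140,000; Vance: €140,000; Lena: €140,000

Efua takes two-fifths of €700,000 = €280,000. The remaining €420,000 passes to the descendants.
The descendants' portion (€420,000) is divided into 3 shares of €140,000: Vance and Lena each take €140,000; Bruno's €140,000 share passes to Bruno's issue.
Bruno's share (€140,000) passes entirely to Jessamy.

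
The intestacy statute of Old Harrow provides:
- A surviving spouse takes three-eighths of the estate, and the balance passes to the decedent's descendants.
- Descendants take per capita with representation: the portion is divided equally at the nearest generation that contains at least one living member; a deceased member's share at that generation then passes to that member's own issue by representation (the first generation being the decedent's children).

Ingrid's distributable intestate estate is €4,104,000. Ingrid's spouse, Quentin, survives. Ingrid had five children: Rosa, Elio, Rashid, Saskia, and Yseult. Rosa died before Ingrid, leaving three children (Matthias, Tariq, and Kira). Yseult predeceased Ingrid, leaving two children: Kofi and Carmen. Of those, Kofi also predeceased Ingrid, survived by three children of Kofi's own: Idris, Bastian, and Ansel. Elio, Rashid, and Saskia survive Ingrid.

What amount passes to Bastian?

Quentin takes three-eighths of €4,104,000 = €1,539,000. The remaining €2,565,000 passes to the descendants.
The descendants' portion (€2,565,000) is divided into 5 shares of €513,000: Elio, Rashid, and Saskia each take €513,000; Rosa's €513,000 share passes to Rosa's issue; Yseult's €513,000 share passes to Yseult's issue.
Rosa's share (€513,000) is divided into 3 shares of €171,000: Matthias, Tariq, and Kira each take €171,000.
Yseult's share (€513,000) is divided into 2 shares of €256,500: Carmen takes €256,500; Kofi's €256,500 share passes to Kofi's issue.
Kofi's share (€256,500) is divided into 3 shares of €85,500: Idris, Bastian, and Ansel each take €85,500.

Bastian receives €85,500.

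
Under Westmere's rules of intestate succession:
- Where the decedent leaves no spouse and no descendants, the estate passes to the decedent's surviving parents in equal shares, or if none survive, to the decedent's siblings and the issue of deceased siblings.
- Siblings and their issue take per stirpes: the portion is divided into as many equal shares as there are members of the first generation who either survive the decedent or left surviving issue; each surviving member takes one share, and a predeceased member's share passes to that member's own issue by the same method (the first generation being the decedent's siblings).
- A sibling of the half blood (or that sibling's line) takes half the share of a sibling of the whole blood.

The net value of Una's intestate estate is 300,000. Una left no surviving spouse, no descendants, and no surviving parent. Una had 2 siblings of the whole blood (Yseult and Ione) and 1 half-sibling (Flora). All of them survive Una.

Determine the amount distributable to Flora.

Flora receives 60,000.

The entire 300,000 passes to the siblings and their issue.
Counting each half-blood sibling's line as half a unit, there are 5/2 units in 300,000, so one unit is 120,000. Whole-blood lines (Yseult and Ione) take 120,000 each; half-blood lines (Flora) take 60,000 each.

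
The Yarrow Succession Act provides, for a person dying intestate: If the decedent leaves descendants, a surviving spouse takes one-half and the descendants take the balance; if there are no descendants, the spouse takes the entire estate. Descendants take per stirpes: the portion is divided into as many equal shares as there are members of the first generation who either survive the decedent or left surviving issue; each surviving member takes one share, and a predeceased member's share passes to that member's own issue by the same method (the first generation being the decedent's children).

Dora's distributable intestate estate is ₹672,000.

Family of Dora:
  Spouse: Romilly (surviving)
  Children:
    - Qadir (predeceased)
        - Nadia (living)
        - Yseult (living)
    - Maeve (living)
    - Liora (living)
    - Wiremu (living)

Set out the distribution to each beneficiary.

Romilly takes one-half of ₹672,000 = ₹336,000. The remaining ₹336,000 passes to the descendants.
The descendants' portion (₹336,000) is divided into 4 shares of ₹84,000: Maeve, Liora, and Wiremu each take ₹84,000; Qadir's ₹84,000 share passes to Qadir's issue.
Qadir's share (₹84,000) is divided into 2 shares of ₹42,000: Nadia and Yseult each take ₹42,000.

Romilly: ₹336,000; Nadia: ₹42,000; Yseult: ₹42,000; Maeve: ₹84,000; Liora: ₹84,000; Wiremu: ₹84,000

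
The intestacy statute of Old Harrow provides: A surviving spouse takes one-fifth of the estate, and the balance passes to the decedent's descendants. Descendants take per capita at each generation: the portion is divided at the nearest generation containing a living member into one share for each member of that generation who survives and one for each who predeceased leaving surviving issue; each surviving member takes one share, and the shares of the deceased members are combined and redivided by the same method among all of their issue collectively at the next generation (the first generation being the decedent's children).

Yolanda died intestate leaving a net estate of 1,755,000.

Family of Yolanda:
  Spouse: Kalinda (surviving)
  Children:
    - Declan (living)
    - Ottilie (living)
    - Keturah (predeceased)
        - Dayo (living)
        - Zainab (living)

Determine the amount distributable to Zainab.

Zainab receives 234,000.

Kalinda takes one-fifth of 1,755,000 = 351,000. The remaining 1,404,000 passes to the descendants.
The descendants' portion (1,404,000) is divided at the children's generation into 3 shares of 468,000. Declan and Ottilie each take 468,000. The remaining share for the deceased Keturah (468,000) is carried to the next generation.
That pool (468,000) is divided at the grandchildren's generation equally among Dayo and Zainab: 234,000 each.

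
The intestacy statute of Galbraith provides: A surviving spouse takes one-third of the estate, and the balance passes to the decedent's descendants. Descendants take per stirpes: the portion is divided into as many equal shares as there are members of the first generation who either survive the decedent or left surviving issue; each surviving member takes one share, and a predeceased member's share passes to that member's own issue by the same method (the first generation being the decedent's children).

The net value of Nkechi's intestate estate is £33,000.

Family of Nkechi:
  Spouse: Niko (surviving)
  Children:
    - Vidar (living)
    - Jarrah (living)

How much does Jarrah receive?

Niko takes one-third of £33,000 = £11,000. The remaining £22,000 passes to the descendants.
The descendants' portion (£22,000) is divided into 2 shares of £11,000: Vidar and Jarrah each take £11,000.

Jarrah receives £11,000.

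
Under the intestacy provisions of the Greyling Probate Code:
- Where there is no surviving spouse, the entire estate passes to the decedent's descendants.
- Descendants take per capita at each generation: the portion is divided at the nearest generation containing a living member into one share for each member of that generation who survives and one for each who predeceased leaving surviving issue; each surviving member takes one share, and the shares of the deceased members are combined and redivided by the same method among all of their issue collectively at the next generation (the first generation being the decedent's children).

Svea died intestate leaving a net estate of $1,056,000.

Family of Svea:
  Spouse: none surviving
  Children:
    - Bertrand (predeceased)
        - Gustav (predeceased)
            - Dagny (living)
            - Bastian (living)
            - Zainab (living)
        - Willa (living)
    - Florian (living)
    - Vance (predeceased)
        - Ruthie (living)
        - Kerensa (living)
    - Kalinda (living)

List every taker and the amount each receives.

The entire $1,056,000 passes to the descendants.
That amount ($1,056,000) is divided at the children's generation into 4 shares of $264,000. Florian and Kalinda each take $264,000. The 2 shares of the deceased (Bertrand and Vance) are combined into a pool of $528,000.
That pool ($528,000) is divided at the grandchildren's generation into 4 shares of $132,000. Willa, Ruthie, and Kerensa each take $132,000. The remaining share for the deceased Gustav ($132,000) is carried to the next generation.
That pool ($132,000) is divided at the great-grandchildren's generation equally among Dagny, Bastian, and Zainab: $44,000 each.

Dagny: $44,000; Bastian: $44,000; Zainab: $44,000; Willa: $132,000; Florian: $264,000; Ruthie: $132,000; Kerensa: $132,000; Kalinda: $264,000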